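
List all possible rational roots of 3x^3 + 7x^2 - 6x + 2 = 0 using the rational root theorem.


Rational root theorem: possible roots are ±p/q where:
  p divides the constant term (2): p ∈ {1, 2}
  q divides the leading coefficient (3): q ∈ {1, 3}

All possible rational roots: -2, -1, -2/3, -1/3, 1/3, 2/3, 1, 2

-2, -1, -2/3, -1/3, 1/3, 2/3, 1, 2


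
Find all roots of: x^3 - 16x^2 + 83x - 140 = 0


Let p(x) = x^3 - 16x^2 + 83x - 140. By the rational root theorem (leading coefficient 1), any rational root is an integer divisor of 140: try ±1, ±2, ... in turn.
Test x = 1: value = -72 ≠ 0.
Test x = -1: value = -240 ≠ 0.
Test x = 2: value = -30 ≠ 0.
Test x = -2: value = -378 ≠ 0.
Test x = 4: value = 0 ✓, so (x - 4) is a factor.
Synthetic division by (x - 4): bring down 1; 1(4) - 16 = -12; (-12)(4) + 83 = 35; 35(4) - 140 = 0 → quotient x^2 - 12x + 35, remainder 0.
Solve the quadratic x^2 - 12x + 35 = 0: discriminant = (-12)^2 - 4(1)(35) = 144 - 140 = 4.
sqrt(4) = 2, so x = (12 ± 2)/2: x = 7 or x = 5.
Collecting all roots found:

x = 4, x = 5, x = 7


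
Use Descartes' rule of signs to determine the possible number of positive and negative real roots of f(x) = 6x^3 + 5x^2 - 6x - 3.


Descartes' rule of signs:

For positive roots, count sign changes in f(x) = 6x^3 + 5x^2 - 6x - 3:
Signs of coefficients: +, +, -, -
Number of sign changes: 1
Possible positive real roots: 1

For negative roots, examine f(-x) = -6x^3 + 5x^2 + 6x - 3:
Signs of coefficients: -, +, +, -
Number of sign changes: 2
Possible negative real roots: 2, 0

Positive roots: 1; Negative roots: 2 or 0


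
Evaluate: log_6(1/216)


We need the exponent such that 6^? = 1/216
6^(-3) = 1/6^3 = 1/216
Therefore log_6(1/216) = -3

-3


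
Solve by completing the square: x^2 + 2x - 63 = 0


Start: x^2 + 2x - 63 = 0
Move constant: x^2 + 2x = 63
Half of 2 is 1, squared is 1
Add 1 to both sides: x^2 + 2x + 1 = 64
(x + 1)^2 = 64
x + 1 = ±8
x = -1 + 8 = 7 or x = -1 - 8 = -9

x = -9, x = 7


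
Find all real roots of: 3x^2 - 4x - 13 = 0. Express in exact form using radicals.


Using the quadratic formula: x = (-b ± sqrt(b^2 - 4ac)) / (2a)
Here a = 3, b = -4, c = -13
Discriminant = b^2 - 4ac = (-4)^2 - 4(3)(-13) = 16 + 156 = 172
Since discriminant = 172 > 0, there are two real roots.
x = (4 ± 2*sqrt(43)) / 6
Simplifying: x = (2 ± sqrt(43)) / 3
Numerically: x ≈ 2.8525 or x ≈ -1.5191

x = (2 + sqrt(43)) / 3 or x = (2 - sqrt(43)) / 3


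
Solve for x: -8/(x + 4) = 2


Multiply both sides by (x + 4): -8 = 2(x + 4)
Distribute: -8 = 2x + 8
2x = -8 - 8 = -16
x = -8

x = -8


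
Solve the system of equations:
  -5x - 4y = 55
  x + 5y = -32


Using Cramer's rule:
Determinant D = (-5)(5) - (1)(-4) = -25 + 4 = -21
Dx = (55)(5) - (-32)(-4) = 275 - 128 = 147
Dy = (-5)(-32) - (1)(55) = 160 - 55 = 105
x = Dx/D = 147/-21 = -7
y = Dy/D = 105/-21 = -5

x = -7, y = -5


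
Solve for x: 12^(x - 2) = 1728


Express both sides with the same base.
1728 = 12^3
Since the bases match, equate exponents: x - 2 = 3
So x = 3 - (-2) = 5

x = 5


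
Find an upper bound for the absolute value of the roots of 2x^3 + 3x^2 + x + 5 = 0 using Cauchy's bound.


Cauchy's bound: all roots r satisfy |r| <= 1 + max(|a_i/a_n|) for i = 0,...,n-1
where a_n is the leading coefficient.

Coefficients: [2, 3, 1, 5]
Leading coefficient a_n = 2
Ratios |a_i/a_n|: 3/2, 1/2, 5/2
Maximum ratio: 5/2
Cauchy's bound: |r| <= 1 + 5/2 = 7/2

Upper bound = 7/2


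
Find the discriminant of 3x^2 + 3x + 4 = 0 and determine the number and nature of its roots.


For ax^2 + bx + c = 0, discriminant D = b^2 - 4ac
Here a = 3, b = 3, c = 4
D = (3)^2 - 4(3)(4) = 9 - 48 = -39

D = -39 < 0
The equation has no real roots (2 complex conjugate roots).

Discriminant = -39, no real roots (2 complex conjugate roots)


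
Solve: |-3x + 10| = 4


An absolute value equation |expr| = 4 gives two cases:
Case 1: -3x + 10 = 4
  -3x = -6, so x = 2
Case 2: -3x + 10 = -4
  -3x = -14, so x = 14/3

x = 2, x = 14/3


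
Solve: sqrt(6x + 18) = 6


Square both sides: 6x + 18 = 6^2 = 36
6x = 36 - 18 = 18
x = 3
Check: sqrt(6*3 + 18) = sqrt(36) = 6 ✓

x = 3


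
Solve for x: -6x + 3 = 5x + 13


Starting with: -6x + 3 = 5x + 13
Move all x terms to left: (-6 - 5)x = 13 - 3
Simplify: -11x = 10
Divide both sides by -11: x = -10/11

x = -10/11


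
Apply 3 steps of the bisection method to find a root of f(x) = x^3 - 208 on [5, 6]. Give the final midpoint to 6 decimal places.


f(x) = x^3 - 208
f(5) = -83 < 0
f(6) = 8 > 0

Step 1: midpoint = (5.000000 + 6.000000)/2 = 5.500000
  f(5.500000) = -41.625000
  f(mid) < 0, so root is in [5.500000, 6.000000]

Step 2: midpoint = (5.500000 + 6.000000)/2 = 5.750000
  f(5.750000) = -17.890625
  f(mid) < 0, so root is in [5.750000, 6.000000]

Step 3: midpoint = (5.750000 + 6.000000)/2 = 5.875000
  f(5.875000) = -5.220703
  f(mid) < 0, so root is in [5.875000, 6.000000]

midpoint = 5.875000


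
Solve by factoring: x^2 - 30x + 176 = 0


We need two numbers that multiply to 176 and add to -30.
Those numbers are -8 and -22 (since (-8) * (-22) = 176 and (-8) + (-22) = -30).
So x^2 - 30x + 176 = (x - 8)(x - 22) = 0
Setting each factor to zero: x = 8 or x = 22

x = 8, x = 22


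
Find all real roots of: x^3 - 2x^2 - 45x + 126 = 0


Let p(x) = x^3 - 2x^2 - 45x + 126. By the rational root theorem (leading coefficient 1), any rational root is an integer divisor of 126: try ±1, ±2, ... in turn.
Test x = 1: value = 80 ≠ 0.
Test x = -1: value = 168 ≠ 0.
Test x = 2: value = 36 ≠ 0.
Test x = -2: value = 200 ≠ 0.
Test x = 3: value = 0 ✓, so (x - 3) is a factor.
Synthetic division by (x - 3): bring down 1; 1(3) - 2 = 1; 1(3) - 45 = -42; (-42)(3) + 126 = 0 → quotient x^2 + x - 42, remainder 0.
Solve the quadratic x^2 + x - 42 = 0: discriminant = 1^2 - 4(1)(-42) = 1 + 168 = 169.
sqrt(169) = 13, so x = (-1 ± 13)/2: x = 6 or x = -7.

x = -7, x = 3, x = 6


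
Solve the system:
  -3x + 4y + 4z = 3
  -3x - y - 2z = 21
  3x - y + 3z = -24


Using Cramer's rule. Expand each determinant along the first row.
D  = (-3)*[(-1)*3 - (-2)*(-1)] - 4*[(-3)*3 - (-2)*3] + 4*[(-3)*(-1) - (-1)*3]
  = (-3)*(-5) - 4*(-3) + 4*(6) = 51
Dx = 3*[(-1)*3 - (-2)*(-1)] - 4*[21*3 - (-2)*(-24)] + 4*[21*(-1) - (-1)*(-24)]
  = 3*(-5) - 4*(15) + 4*(-45) = -255
Dy = (-3)*[21*3 - (-2)*(-24)] - 3*[(-3)*3 - (-2)*3] + 4*[(-3)*(-24) - 21*3]
  = (-3)*(15) - 3*(-3) + 4*(9) = 0
Dz = (-3)*[(-1)*(-24) - 21*(-1)] - 4*[(-3)*(-24) - 21*3] + 3*[(-3)*(-1) - (-1)*3]
  = (-3)*(45) - 4*(9) + 3*(6) = -153
x = Dx/D = -255/51 = -5, y = Dy/D = 0/51 = 0, z = Dz/D = -153/51 = -3
Check eq1: (-3)(-5) + (4)(0) + (4)(-3) = 3 = 3 ✓
Check eq2: (-3)(-5) + (-1)(0) + (-2)(-3) = 21 = 21 ✓
Check eq3: (3)(-5) + (-1)(0) + (3)(-3) = -24 = -24 ✓

x = -5, y = 0, z = -3


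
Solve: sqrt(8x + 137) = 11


Square both sides: 8x + 137 = 11^2 = 121
8x = 121 - 137 = -16
x = -2
Check: sqrt(8*(-2) + 137) = sqrt(121) = 11 ✓

x = -2


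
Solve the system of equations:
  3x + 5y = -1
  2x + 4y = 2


Using Cramer's rule:
Determinant D = (3)(4) - (2)(5) = 12 - 10 = 2
Dx = (-1)(4) - (2)(5) = -4 - 10 = -14
Dy = (3)(2) - (2)(-1) = 6 + 2 = 8
x = Dx/D = -14/2 = -7
y = Dy/D = 8/2 = 4

x = -7, y = 4


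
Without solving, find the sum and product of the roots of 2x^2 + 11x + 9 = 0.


By Vieta's formulas for ax^2 + bx + c = 0:
  Sum of roots = -b/a
  Product of roots = c/a

Here a = 2, b = 11, c = 9
Sum = -(11)/2 = -11/2
Product = 9/2 = 9/2

Sum = -11/2, Product = 9/2


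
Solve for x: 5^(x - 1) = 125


Express both sides with the same base.
125 = 5^3
Since the bases match, equate exponents: x - 1 = 3
So x = 3 - (-1) = 4

x = 4


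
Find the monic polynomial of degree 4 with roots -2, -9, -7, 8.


A monic polynomial with roots -2, -9, -7, 8 is:
p(x) = (x + 2)(x + 9)(x + 7)(x - 8)
After multiplying by (x + 2): x + 2
After multiplying by (x + 9): x^2 + 11x + 18
After multiplying by (x + 7): x^3 + 18x^2 + 95x + 126
After multiplying by (x - 8): x^4 + 10x^3 - 49x^2 - 634x - 1008

x^4 + 10x^3 - 49x^2 - 634x - 1008


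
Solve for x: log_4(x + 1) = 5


Convert to exponential form: x + 1 = 4^5 = 1024
x = 1024 - 1 = 1023
Check: log_4(1023 + 1) = log_4(1024) = log_4(1024) = 5 ✓

x = 1023


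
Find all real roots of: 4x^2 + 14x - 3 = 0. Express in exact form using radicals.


Using the quadratic formula: x = (-b ± sqrt(b^2 - 4ac)) / (2a)
Here a = 4, b = 14, c = -3
Discriminant = b^2 - 4ac = 14^2 - 4(4)(-3) = 196 + 48 = 244
Since discriminant = 244 > 0, there are two real roots.
x = (-14 ± 2*sqrt(61)) / 8
Simplifying: x = (-7 ± sqrt(61)) / 4
Numerically: x ≈ 0.2026 or x ≈ -3.7026

x = (-7 + sqrt(61)) / 4 or x = (-7 - sqrt(61)) / 4


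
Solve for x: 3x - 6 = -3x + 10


Starting with: 3x - 6 = -3x + 10
Move all x terms to left: (3 + 3)x = 10 + 6
Simplify: 6x = 16
Divide both sides by 6: x = 8/3

x = 8/3


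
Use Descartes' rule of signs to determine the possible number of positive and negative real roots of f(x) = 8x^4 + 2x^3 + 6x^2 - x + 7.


Descartes' rule of signs:

For positive roots, count sign changes in f(x) = 8x^4 + 2x^3 + 6x^2 - x + 7:
Signs of coefficients: +, +, +, -, +
Number of sign changes: 2
Possible positive real roots: 2, 0

For negative roots, examine f(-x) = 8x^4 - 2x^3 + 6x^2 + x + 7:
Signs of coefficients: +, -, +, +, +
Number of sign changes: 2
Possible negative real roots: 2, 0

Positive roots: 2 or 0; Negative roots: 2 or 0


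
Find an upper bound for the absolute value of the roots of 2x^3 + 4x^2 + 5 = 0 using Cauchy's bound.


Cauchy's bound: all roots r satisfy |r| <= 1 + max(|a_i/a_n|) for i = 0,...,n-1
where a_n is the leading coefficient.

Coefficients: [2, 4, 0, 5]
Leading coefficient a_n = 2
Ratios |a_i/a_n|: 2, 0, 5/2
Maximum ratio: 5/2
Cauchy's bound: |r| <= 1 + 5/2 = 7/2

Upper bound = 7/2


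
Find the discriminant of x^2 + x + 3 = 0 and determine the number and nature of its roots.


For ax^2 + bx + c = 0, discriminant D = b^2 - 4ac
Here a = 1, b = 1, c = 3
D = (1)^2 - 4(1)(3) = 1 - 12 = -11

D = -11 < 0
The equation has no real roots (2 complex conjugate roots).

Discriminant = -11, no real roots (2 complex conjugate roots)


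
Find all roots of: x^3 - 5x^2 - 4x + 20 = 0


Let p(x) = x^3 - 5x^2 - 4x + 20. By the rational root theorem (leading coefficient 1), any rational root is an integer divisor of 20: try ±1, ±2, ... in turn.
Test x = 1: value = 12 ≠ 0.
Test x = -1: value = 18 ≠ 0.
Test x = 2: value = 0 ✓, so (x - 2) is a factor.
Synthetic division by (x - 2): bring down 1; 1(2) - 5 = -3; (-3)(2) - 4 = -10; (-10)(2) + 20 = 0 → quotient x^2 - 3x - 10, remainder 0.
Solve the quadratic x^2 - 3x - 10 = 0: discriminant = (-3)^2 - 4(1)(-10) = 9 + 40 = 49.
sqrt(49) = 7, so x = (3 ± 7)/2: x = 5 or x = -2.
Collecting all roots found:

x = -2, x = 2, x = 5


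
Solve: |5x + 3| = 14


An absolute value equation |expr| = 14 gives two cases:
Case 1: 5x + 3 = 14
  5x = 11, so x = 11/5
Case 2: 5x + 3 = -14
  5x = -17, so x = -17/5

x = -17/5, x = 11/5


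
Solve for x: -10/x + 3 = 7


Subtract 3 from both sides: -10/x = 4
Multiply both sides by x: -10 = 4 * x
Divide by 4: x = -5/2

x = -5/2


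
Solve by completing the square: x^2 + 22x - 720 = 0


Start: x^2 + 22x - 720 = 0
Move constant: x^2 + 22x = 720
Half of 22 is 11, squared is 121
Add 121 to both sides: x^2 + 22x + 121 = 841
(x + 11)^2 = 841
x + 11 = ±29
x = -11 + 29 = 18 or x = -11 - 29 = -40

x = -40, x = 18


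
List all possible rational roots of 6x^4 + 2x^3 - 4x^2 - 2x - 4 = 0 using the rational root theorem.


Rational root theorem: possible roots are ±p/q where:
  p divides the constant term (-4): p ∈ {1, 2, 4}
  q divides the leading coefficient (6): q ∈ {1, 2, 3, 6}

All possible rational roots: -4, -2, -4/3, -1, -2/3, -1/2, -1/3, -1/6, 1/6, 1/3, 1/2, 2/3, 1, 4/3, 2, 4

-4, -2, -4/3, -1, -2/3, -1/2, -1/3, -1/6, 1/6, 1/3, 1/2, 2/3, 1, 4/3, 2, 4


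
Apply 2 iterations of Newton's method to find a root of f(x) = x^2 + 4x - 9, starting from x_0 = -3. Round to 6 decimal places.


Newton's method: x_(n+1) = x_n - f(x_n)/f'(x_n)
f(x) = x^2 + 4x - 9
f'(x) = 2x + 4

Iteration 1:
  f(-3.000000) = -12.000000
  f'(-3.000000) = -2.000000
  x_1 = -3.000000 - (-12.000000)/(-2.000000) = -9.000000

Iteration 2:
  f(-9.000000) = 36.000000
  f'(-9.000000) = -14.000000
  x_2 = -9.000000 - (36.000000)/(-14.000000) = -6.428571

x_2 = -6.428571


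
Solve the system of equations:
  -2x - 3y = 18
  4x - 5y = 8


Using Cramer's rule:
Determinant D = (-2)(-5) - (4)(-3) = 10 + 12 = 22
Dx = (18)(-5) - (8)(-3) = -90 + 24 = -66
Dy = (-2)(8) - (4)(18) = -16 - 72 = -88
x = Dx/D = -66/22 = -3
y = Dy/D = -88/22 = -4

x = -3, y = -4


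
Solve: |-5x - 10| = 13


An absolute value equation |expr| = 13 gives two cases:
Case 1: -5x - 10 = 13
  -5x = 23, so x = -23/5
Case 2: -5x - 10 = -13
  -5x = -3, so x = 3/5

x = -23/5, x = 3/5


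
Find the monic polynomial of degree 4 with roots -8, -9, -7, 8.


A monic polynomial with roots -8, -9, -7, 8 is:
p(x) = (x + 8)(x + 9)(x + 7)(x - 8)
After multiplying by (x + 8): x + 8
After multiplying by (x + 9): x^2 + 17x + 72
After multiplying by (x + 7): x^3 + 24x^2 + 191x + 504
After multiplying by (x - 8): x^4 + 16x^3 - x^2 - 1024x - 4032

x^4 + 16x^3 - x^2 - 1024x - 4032


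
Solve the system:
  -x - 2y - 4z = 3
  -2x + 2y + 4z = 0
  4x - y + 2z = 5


Using Cramer's rule. Expand each determinant along the first row.
D  = (-1)*[2*2 - 4*(-1)] - (-2)*[(-2)*2 - 4*4] + (-4)*[(-2)*(-1) - 2*4]
  = (-1)*(8) - (-2)*(-20) + (-4)*(-6) = -24
Dx = 3*[2*2 - 4*(-1)] - (-2)*[0*2 - 4*5] + (-4)*[0*(-1) - 2*5]
  = 3*(8) - (-2)*(-20) + (-4)*(-10) = 24
Dy = (-1)*[0*2 - 4*5] - 3*[(-2)*2 - 4*4] + (-4)*[(-2)*5 - 0*4]
  = (-1)*(-20) - 3*(-20) + (-4)*(-10) = 120
Dz = (-1)*[2*5 - 0*(-1)] - (-2)*[(-2)*5 - 0*4] + 3*[(-2)*(-1) - 2*4]
  = (-1)*(10) - (-2)*(-10) + 3*(-6) = -48
x = Dx/D = 24/-24 = -1, y = Dy/D = 120/-24 = -5, z = Dz/D = -48/-24 = 2
Check eq1: (-1)(-1) + (-2)(-5) + (-4)(2) = 3 = 3 ✓
Check eq2: (-2)(-1) + (2)(-5) + (4)(2) = 0 = 0 ✓
Check eq3: (4)(-1) + (-1)(-5) + (2)(2) = 5 = 5 ✓

x = -1, y = -5, z = 2


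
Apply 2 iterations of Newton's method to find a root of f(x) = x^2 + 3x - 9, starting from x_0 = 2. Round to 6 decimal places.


Newton's method: x_(n+1) = x_n - f(x_n)/f'(x_n)
f(x) = x^2 + 3x - 9
f'(x) = 2x + 3

Iteration 1:
  f(2.000000) = 1.000000
  f'(2.000000) = 7.000000
  x_1 = 2.000000 - (1.000000)/(7.000000) = 1.857143

Iteration 2:
  f(1.857143) = 0.020408
  f'(1.857143) = 6.714286
  x_2 = 1.857143 - (0.020408)/(6.714286) = 1.854103

x_2 = 1.854103


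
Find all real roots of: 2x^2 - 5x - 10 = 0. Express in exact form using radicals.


Using the quadratic formula: x = (-b ± sqrt(b^2 - 4ac)) / (2a)
Here a = 2, b = -5, c = -10
Discriminant = b^2 - 4ac = (-5)^2 - 4(2)(-10) = 25 + 80 = 105
Since discriminant = 105 > 0, there are two real roots.
x = (5 ± sqrt(105)) / 4
Numerically: x ≈ 3.8117 or x ≈ -1.3117

x = (5 + sqrt(105)) / 4 or x = (5 - sqrt(105)) / 4


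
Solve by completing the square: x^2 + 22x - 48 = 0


Start: x^2 + 22x - 48 = 0
Move constant: x^2 + 22x = 48
Half of 22 is 11, squared is 121
Add 121 to both sides: x^2 + 22x + 121 = 169
(x + 11)^2 = 169
x + 11 = ±13
x = -11 + 13 = 2 or x = -11 - 13 = -24

x = -24, x = 2


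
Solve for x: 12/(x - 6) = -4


Multiply both sides by (x - 6): 12 = -4(x - 6)
Distribute: 12 = -4x + 24
-4x = 12 - 24 = -12
x = 3

x = 3


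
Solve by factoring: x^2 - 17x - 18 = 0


We need two numbers that multiply to -18 and add to -17.
Those numbers are 1 and -18 (since 1 * (-18) = -18 and 1 + (-18) = -17).
So x^2 - 17x - 18 = (x + 1)(x - 18) = 0
Setting each factor to zero: x = -1 or x = 18

x = -1, x = 18


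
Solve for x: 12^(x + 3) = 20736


Express both sides with the same base.
20736 = 12^4
Since the bases match, equate exponents: x + 3 = 4
So x = 4 - (3) = 1

x = 1


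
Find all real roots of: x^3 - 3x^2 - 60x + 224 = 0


Let p(x) = x^3 - 3x^2 - 60x + 224. By the rational root theorem (leading coefficient 1), any rational root is an integer divisor of 224: try ±1, ±2, ... in turn.
Test x = 1: value = 162 ≠ 0.
Test x = -1: value = 280 ≠ 0.
Test x = 2: value = 100 ≠ 0.
Test x = -2: value = 324 ≠ 0.
Test x = 4: value = 0 ✓, so (x - 4) is a factor.
Synthetic division by (x - 4): bring down 1; 1(4) - 3 = 1; 1(4) - 60 = -56; (-56)(4) + 224 = 0 → quotient x^2 + x - 56, remainder 0.
Solve the quadratic x^2 + x - 56 = 0: discriminant = 1^2 - 4(1)(-56) = 1 + 224 = 225.
sqrt(225) = 15, so x = (-1 ± 15)/2: x = 7 or x = -8.

x = -8, x = 4, x = 7


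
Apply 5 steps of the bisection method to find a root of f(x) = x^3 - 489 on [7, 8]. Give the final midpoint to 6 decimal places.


f(x) = x^3 - 489
f(7) = -146 < 0
f(8) = 23 > 0

Step 1: midpoint = (7.000000 + 8.000000)/2 = 7.500000
  f(7.500000) = -67.125000
  f(mid) < 0, so root is in [7.500000, 8.000000]

Step 2: midpoint = (7.500000 + 8.000000)/2 = 7.750000
  f(7.750000) = -23.515625
  f(mid) < 0, so root is in [7.750000, 8.000000]

Step 3: midpoint = (7.750000 + 8.000000)/2 = 7.875000
  f(7.875000) = -0.626953
  f(mid) < 0, so root is in [7.875000, 8.000000]

Step 4: midpoint = (7.875000 + 8.000000)/2 = 7.937500
  f(7.937500) = 11.093506
  f(mid) > 0, so root is in [7.875000, 7.937500]

Step 5: midpoint = (7.875000 + 7.937500)/2 = 7.906250
  f(7.906250) = 5.210114
  f(mid) > 0, so root is in [7.875000, 7.906250]

midpoint = 7.906250


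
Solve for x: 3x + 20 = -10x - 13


Starting with: 3x + 20 = -10x - 13
Move all x terms to left: (3 + 10)x = -13 - 20
Simplify: 13x = -33
Divide both sides by 13: x = -33/13

x = -33/13


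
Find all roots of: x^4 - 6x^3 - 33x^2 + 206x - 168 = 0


Let p(x) = x^4 - 6x^3 - 33x^2 + 206x - 168. By the rational root theorem (leading coefficient 1), any rational root is an integer divisor of 168: try ±1, ±2, ... in turn.
Test x = 1: value = 0 ✓, so (x - 1) is a factor.
Synthetic division by (x - 1): bring down 1; 1(1) - 6 = -5; (-5)(1) - 33 = -38; (-38)(1) + 206 = 168; 168(1) - 168 = 0 → quotient x^3 - 5x^2 - 38x + 168, remainder 0.
Continue with the quotient x^3 - 5x^2 - 38x + 168 (candidates must divide 168; re-test x = 1 first in case it repeats).
Test x = 1: value = 126 ≠ 0.
Test x = -1: value = 200 ≠ 0.
Test x = 2: value = 80 ≠ 0.
Test x = -2: value = 216 ≠ 0.
Test x = 3: value = 36 ≠ 0.
Test x = -3: value = 210 ≠ 0.
Test x = 4: value = 0 ✓, so (x - 4) is a factor.
Synthetic division by (x - 4): bring down 1; 1(4) - 5 = -1; (-1)(4) - 38 = -42; (-42)(4) + 168 = 0 → quotient x^2 - x - 42, remainder 0.
Solve the quadratic x^2 - x - 42 = 0: discriminant = (-1)^2 - 4(1)(-42) = 1 + 168 = 169.
sqrt(169) = 13, so x = (1 ± 13)/2: x = 7 or x = -6.
Collecting all roots found:

x = -6, x = 1, x = 4, x = 7


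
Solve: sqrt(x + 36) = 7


Square both sides: x + 36 = 7^2 = 49
x = 49 - 36 = 13
x = 13
Check: sqrt(1*13 + 36) = sqrt(49) = 7 ✓

x = 13


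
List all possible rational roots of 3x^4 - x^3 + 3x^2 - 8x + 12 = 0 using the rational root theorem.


Rational root theorem: possible roots are ±p/q where:
  p divides the constant term (12): p ∈ {1, 2, 3, 4, 6, 12}
  q divides the leading coefficient (3): q ∈ {1, 3}

All possible rational roots: -12, -6, -4, -3, -2, -4/3, -1, -2/3, -1/3, 1/3, 2/3, 1, 4/3, 2, 3, 4, 6, 12

-12, -6, -4, -3, -2, -4/3, -1, -2/3, -1/3, 1/3, 2/3, 1, 4/3, 2, 3, 4, 6, 12


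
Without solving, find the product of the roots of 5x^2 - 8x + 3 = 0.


By Vieta's formulas for ax^2 + bx + c = 0:
  Sum of roots = -b/a
  Product of roots = c/a

Here a = 5, b = -8, c = 3
Sum = -(-8)/5 = 8/5
Product = 3/5 = 3/5

Product = 3/5


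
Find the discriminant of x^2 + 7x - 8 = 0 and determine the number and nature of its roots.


For ax^2 + bx + c = 0, discriminant D = b^2 - 4ac
Here a = 1, b = 7, c = -8
D = (7)^2 - 4(1)(-8) = 49 + 32 = 81

D = 81 > 0 and is a perfect square (sqrt = 9)
The equation has 2 distinct real rational roots.

Discriminant = 81, 2 distinct real rational roots


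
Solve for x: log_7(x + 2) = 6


Convert to exponential form: x + 2 = 7^6 = 117649
x = 117649 - 2 = 117647
Check: log_7(117647 + 2) = log_7(117649) = log_7(117649) = 6 ✓

x = 117647


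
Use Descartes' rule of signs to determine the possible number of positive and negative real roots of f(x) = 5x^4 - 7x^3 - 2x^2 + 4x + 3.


Descartes' rule of signs:

For positive roots, count sign changes in f(x) = 5x^4 - 7x^3 - 2x^2 + 4x + 3:
Signs of coefficients: +, -, -, +, +
Number of sign changes: 2
Possible positive real roots: 2, 0

For negative roots, examine f(-x) = 5x^4 + 7x^3 - 2x^2 - 4x + 3:
Signs of coefficients: +, +, -, -, +
Number of sign changes: 2
Possible negative real roots: 2, 0

Positive roots: 2 or 0; Negative roots: 2 or 0


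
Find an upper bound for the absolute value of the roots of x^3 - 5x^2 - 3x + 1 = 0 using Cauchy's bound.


Cauchy's bound: all roots r satisfy |r| <= 1 + max(|a_i/a_n|) for i = 0,...,n-1
where a_n is the leading coefficient.

Coefficients: [1, -5, -3, 1]
Leading coefficient a_n = 1
Ratios |a_i/a_n|: 5, 3, 1
Maximum ratio: 5
Cauchy's bound: |r| <= 1 + 5 = 6

Upper bound = 6


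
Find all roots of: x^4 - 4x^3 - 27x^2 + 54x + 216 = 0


Let p(x) = x^4 - 4x^3 - 27x^2 + 54x + 216. By the rational root theorem (leading coefficient 1), any rational root is an integer divisor of 216: try ±1, ±2, ... in turn.
Test x = 1: value = 240 ≠ 0.
Test x = -1: value = 140 ≠ 0.
Test x = 2: value = 200 ≠ 0.
Test x = -2: value = 48 ≠ 0.
Test x = 3: value = 108 ≠ 0.
Test x = -3: value = 0 ✓, so (x + 3) is a factor.
Synthetic division by (x + 3): bring down 1; 1(-3) - 4 = -7; (-7)(-3) - 27 = -6; (-6)(-3) + 54 = 72; 72(-3) + 216 = 0 → quotient x^3 - 7x^2 - 6x + 72, remainder 0.
Continue with the quotient x^3 - 7x^2 - 6x + 72 (candidates must divide 72; re-test x = -3 first in case it repeats).
Test x = -3: value = 0 ✓, so (x + 3) is a factor.
Synthetic division by (x + 3): bring down 1; 1(-3) - 7 = -10; (-10)(-3) - 6 = 24; 24(-3) + 72 = 0 → quotient x^2 - 10x + 24, remainder 0.
Solve the quadratic x^2 - 10x + 24 = 0: discriminant = (-10)^2 - 4(1)(24) = 100 - 96 = 4.
sqrt(4) = 2, so x = (10 ± 2)/2: x = 6 or x = 4.
Collecting all roots found:

x = -3 (multiplicity 2), x = 4, x = 6


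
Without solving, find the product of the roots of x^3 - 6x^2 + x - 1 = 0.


By Vieta's formulas for x^3 + bx^2 + cx + d = 0:
  r1 + r2 + r3 = -b/a = 6
  r1*r2 + r1*r3 + r2*r3 = c/a = 1
  r1*r2*r3 = -d/a = 1


Product = 1


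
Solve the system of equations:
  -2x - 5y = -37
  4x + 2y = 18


Using Cramer's rule:
Determinant D = (-2)(2) - (4)(-5) = -4 + 20 = 16
Dx = (-37)(2) - (18)(-5) = -74 + 90 = 16
Dy = (-2)(18) - (4)(-37) = -36 + 148 = 112
x = Dx/D = 16/16 = 1
y = Dy/D = 112/16 = 7

x = 1, y = 7


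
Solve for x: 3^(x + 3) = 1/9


Express both sides with the same base.
1/9 = 3^(-2)
Since the bases match, equate exponents: x + 3 = -2
So x = -2 - (3) = -5

x = -5


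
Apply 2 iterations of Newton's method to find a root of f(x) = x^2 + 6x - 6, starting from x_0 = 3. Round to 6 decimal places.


Newton's method: x_(n+1) = x_n - f(x_n)/f'(x_n)
f(x) = x^2 + 6x - 6
f'(x) = 2x + 6

Iteration 1:
  f(3.000000) = 21.000000
  f'(3.000000) = 12.000000
  x_1 = 3.000000 - (21.000000)/(12.000000) = 1.250000

Iteration 2:
  f(1.250000) = 3.062500
  f'(1.250000) = 8.500000
  x_2 = 1.250000 - (3.062500)/(8.500000) = 0.889706

x_2 = 0.889706


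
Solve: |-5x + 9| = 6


An absolute value equation |expr| = 6 gives two cases:
Case 1: -5x + 9 = 6
  -5x = -3, so x = 3/5
Case 2: -5x + 9 = -6
  -5x = -15, so x = 3

x = 3/5, x = 3


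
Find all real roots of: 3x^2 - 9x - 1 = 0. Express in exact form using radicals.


Using the quadratic formula: x = (-b ± sqrt(b^2 - 4ac)) / (2a)
Here a = 3, b = -9, c = -1
Discriminant = b^2 - 4ac = (-9)^2 - 4(3)(-1) = 81 + 12 = 93
Since discriminant = 93 > 0, there are two real roots.
x = (9 ± sqrt(93)) / 6
Numerically: x ≈ 3.1073 or x ≈ -0.1073

x = (9 + sqrt(93)) / 6 or x = (9 - sqrt(93)) / 6


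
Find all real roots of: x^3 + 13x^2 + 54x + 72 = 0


Let p(x) = x^3 + 13x^2 + 54x + 72. By the rational root theorem (leading coefficient 1), any rational root is an integer divisor of 72: try ±1, ±2, ... in turn.
Test x = 1: value = 140 ≠ 0.
Test x = -1: value = 30 ≠ 0.
Test x = 2: value = 240 ≠ 0.
Test x = -2: value = 8 ≠ 0.
Test x = 3: value = 378 ≠ 0.
Test x = -3: value = 0 ✓, so (x + 3) is a factor.
Synthetic division by (x + 3): bring down 1; 1(-3) + 13 = 10; 10(-3) + 54 = 24; 24(-3) + 72 = 0 → quotient x^2 + 10x + 24, remainder 0.
Solve the quadratic x^2 + 10x + 24 = 0: discriminant = 10^2 - 4(1)(24) = 100 - 96 = 4.
sqrt(4) = 2, so x = (-10 ± 2)/2: x = -4 or x = -6.

x = -6, x = -4, x = -3


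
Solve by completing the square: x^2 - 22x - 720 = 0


Start: x^2 - 22x - 720 = 0
Move constant: x^2 - 22x = 720
Half of -22 is -11, squared is 121
Add 121 to both sides: x^2 - 22x + 121 = 841
(x - 11)^2 = 841
x - 11 = ±29
x = 11 + 29 = 40 or x = 11 - 29 = -18

x = -18, x = 40


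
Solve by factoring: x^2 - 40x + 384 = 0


We need two numbers that multiply to 384 and add to -40.
Those numbers are -24 and -16 (since (-24) * (-16) = 384 and (-24) + (-16) = -40).
So x^2 - 40x + 384 = (x - 24)(x - 16) = 0
Setting each factor to zero: x = 24 or x = 16

x = 16, x = 24


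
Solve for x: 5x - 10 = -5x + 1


Starting with: 5x - 10 = -5x + 1
Move all x terms to left: (5 + 5)x = 1 + 10
Simplify: 10x = 11
Divide both sides by 10: x = 11/10

x = 11/10


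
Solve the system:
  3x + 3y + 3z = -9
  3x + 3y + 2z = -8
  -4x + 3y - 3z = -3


Using Cramer's rule. Expand each determinant along the first row.
D  = 3*[3*(-3) - 2*3] - 3*[3*(-3) - 2*(-4)] + 3*[3*3 - 3*(-4)]
  = 3*(-15) - 3*(-1) + 3*(21) = 21
Dx = (-9)*[3*(-3) - 2*3] - 3*[(-8)*(-3) - 2*(-3)] + 3*[(-8)*3 - 3*(-3)]
  = (-9)*(-15) - 3*(30) + 3*(-15) = 0
Dy = 3*[(-8)*(-3) - 2*(-3)] - (-9)*[3*(-3) - 2*(-4)] + 3*[3*(-3) - (-8)*(-4)]
  = 3*(30) - (-9)*(-1) + 3*(-41) = -42
Dz = 3*[3*(-3) - (-8)*3] - 3*[3*(-3) - (-8)*(-4)] + (-9)*[3*3 - 3*(-4)]
  = 3*(15) - 3*(-41) + (-9)*(21) = -21
x = Dx/D = 0/21 = 0, y = Dy/D = -42/21 = -2, z = Dz/D = -21/21 = -1
Check eq1: (3)(0) + (3)(-2) + (3)(-1) = -9 = -9 ✓
Check eq2: (3)(0) + (3)(-2) + (2)(-1) = -8 = -8 ✓
Check eq3: (-4)(0) + (3)(-2) + (-3)(-1) = -3 = -3 ✓

x = 0, y = -2, z = -1


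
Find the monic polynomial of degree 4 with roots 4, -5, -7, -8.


A monic polynomial with roots 4, -5, -7, -8 is:
p(x) = (x - 4)(x + 5)(x + 7)(x + 8)
After multiplying by (x - 4): x - 4
After multiplying by (x + 5): x^2 + x - 20
After multiplying by (x + 7): x^3 + 8x^2 - 13x - 140
After multiplying by (x + 8): x^4 + 16x^3 + 51x^2 - 244x - 1120

x^4 + 16x^3 + 51x^2 - 244x - 1120


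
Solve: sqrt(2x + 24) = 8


Square both sides: 2x + 24 = 8^2 = 64
2x = 64 - 24 = 40
x = 20
Check: sqrt(2*20 + 24) = sqrt(64) = 8 ✓

x = 20


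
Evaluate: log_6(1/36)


We need the exponent such that 6^? = 1/36
6^(-2) = 1/6^2 = 1/36
Therefore log_6(1/36) = -2

-2


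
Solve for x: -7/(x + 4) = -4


Multiply both sides by (x + 4): -7 = -4(x + 4)
Distribute: -7 = -4x - 16
-4x = -7 + 16 = 9
x = -9/4

x = -9/4


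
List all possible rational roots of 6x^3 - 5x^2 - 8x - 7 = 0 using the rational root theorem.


Rational root theorem: possible roots are ±p/q where:
  p divides the constant term (-7): p ∈ {1, 7}
  q divides the leading coefficient (6): q ∈ {1, 2, 3, 6}

All possible rational roots: -7, -7/2, -7/3, -7/6, -1, -1/2, -1/3, -1/6, 1/6, 1/3, 1/2, 1, 7/6, 7/3, 7/2, 7

-7, -7/2, -7/3, -7/6, -1, -1/2, -1/3, -1/6, 1/6, 1/3, 1/2, 1, 7/6, 7/3, 7/2, 7


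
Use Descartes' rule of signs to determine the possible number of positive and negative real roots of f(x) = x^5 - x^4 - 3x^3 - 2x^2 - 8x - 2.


Descartes' rule of signs:

For positive roots, count sign changes in f(x) = x^5 - x^4 - 3x^3 - 2x^2 - 8x - 2:
Signs of coefficients: +, -, -, -, -, -
Number of sign changes: 1
Possible positive real roots: 1

For negative roots, examine f(-x) = -x^5 - x^4 + 3x^3 - 2x^2 + 8x - 2:
Signs of coefficients: -, -, +, -, +, -
Number of sign changes: 4
Possible negative real roots: 4, 2, 0

Positive roots: 1; Negative roots: 4 or 2 or 0


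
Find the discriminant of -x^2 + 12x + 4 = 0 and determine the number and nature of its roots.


For ax^2 + bx + c = 0, discriminant D = b^2 - 4ac
Here a = -1, b = 12, c = 4
D = (12)^2 - 4(-1)(4) = 144 + 16 = 160

D = 160 > 0 but not a perfect square
The equation has 2 distinct real irrational roots.

Discriminant = 160, 2 distinct real irrational roots


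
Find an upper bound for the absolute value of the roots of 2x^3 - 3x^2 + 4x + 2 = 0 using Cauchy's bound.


Cauchy's bound: all roots r satisfy |r| <= 1 + max(|a_i/a_n|) for i = 0,...,n-1
where a_n is the leading coefficient.

Coefficients: [2, -3, 4, 2]
Leading coefficient a_n = 2
Ratios |a_i/a_n|: 3/2, 2, 1
Maximum ratio: 2
Cauchy's bound: |r| <= 1 + 2 = 3

Upper bound = 3


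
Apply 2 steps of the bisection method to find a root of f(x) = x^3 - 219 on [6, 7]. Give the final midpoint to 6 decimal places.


f(x) = x^3 - 219
f(6) = -3 < 0
f(7) = 124 > 0

Step 1: midpoint = (6.000000 + 7.000000)/2 = 6.500000
  f(6.500000) = 55.625000
  f(mid) > 0, so root is in [6.000000, 6.500000]

Step 2: midpoint = (6.000000 + 6.500000)/2 = 6.250000
  f(6.250000) = 25.140625
  f(mid) > 0, so root is in [6.000000, 6.250000]

midpoint = 6.250000


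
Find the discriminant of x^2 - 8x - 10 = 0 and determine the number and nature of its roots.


For ax^2 + bx + c = 0, discriminant D = b^2 - 4ac
Here a = 1, b = -8, c = -10
D = (-8)^2 - 4(1)(-10) = 64 + 40 = 104

D = 104 > 0 but not a perfect square
The equation has 2 distinct real irrational roots.

Discriminant = 104, 2 distinct real irrational roots


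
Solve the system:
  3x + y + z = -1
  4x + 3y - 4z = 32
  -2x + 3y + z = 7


Using Cramer's rule. Expand each determinant along the first row.
D  = 3*[3*1 - (-4)*3] - 1*[4*1 - (-4)*(-2)] + 1*[4*3 - 3*(-2)]
  = 3*(15) - 1*(-4) + 1*(18) = 67
Dx = (-1)*[3*1 - (-4)*3] - 1*[32*1 - (-4)*7] + 1*[32*3 - 3*7]
  = (-1)*(15) - 1*(60) + 1*(75) = 0
Dy = 3*[32*1 - (-4)*7] - (-1)*[4*1 - (-4)*(-2)] + 1*[4*7 - 32*(-2)]
  = 3*(60) - (-1)*(-4) + 1*(92) = 268
Dz = 3*[3*7 - 32*3] - 1*[4*7 - 32*(-2)] + (-1)*[4*3 - 3*(-2)]
  = 3*(-75) - 1*(92) + (-1)*(18) = -335
x = Dx/D = 0/67 = 0, y = Dy/D = 268/67 = 4, z = Dz/D = -335/67 = -5
Check eq1: (3)(0) + (1)(4) + (1)(-5) = -1 = -1 ✓
Check eq2: (4)(0) + (3)(4) + (-4)(-5) = 32 = 32 ✓
Check eq3: (-2)(0) + (3)(4) + (1)(-5) = 7 = 7 ✓

x = 0, y = 4, z = -5


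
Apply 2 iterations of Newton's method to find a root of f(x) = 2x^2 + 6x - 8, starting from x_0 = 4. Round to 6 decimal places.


Newton's method: x_(n+1) = x_n - f(x_n)/f'(x_n)
f(x) = 2x^2 + 6x - 8
f'(x) = 4x + 6

Iteration 1:
  f(4.000000) = 48.000000
  f'(4.000000) = 22.000000
  x_1 = 4.000000 - (48.000000)/(22.000000) = 1.818182

Iteration 2:
  f(1.818182) = 9.520661
  f'(1.818182) = 13.272727
  x_2 = 1.818182 - (9.520661)/(13.272727) = 1.100872

x_2 = 1.100872


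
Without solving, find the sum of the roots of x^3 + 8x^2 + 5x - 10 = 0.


By Vieta's formulas for x^3 + bx^2 + cx + d = 0:
  r1 + r2 + r3 = -b/a = -8
  r1*r2 + r1*r3 + r2*r3 = c/a = 5
  r1*r2*r3 = -d/a = 10


Sum = -8


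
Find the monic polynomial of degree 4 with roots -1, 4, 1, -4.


A monic polynomial with roots -1, 4, 1, -4 is:
p(x) = (x + 1)(x - 4)(x - 1)(x + 4)
After multiplying by (x + 1): x + 1
After multiplying by (x - 4): x^2 - 3x - 4
After multiplying by (x - 1): x^3 - 4x^2 - x + 4
After multiplying by (x + 4): x^4 - 17x^2 + 16

x^4 - 17x^2 + 16


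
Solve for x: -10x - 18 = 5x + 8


Starting with: -10x - 18 = 5x + 8
Move all x terms to left: (-10 - 5)x = 8 + 18
Simplify: -15x = 26
Divide both sides by -15: x = -26/15

x = -26/15


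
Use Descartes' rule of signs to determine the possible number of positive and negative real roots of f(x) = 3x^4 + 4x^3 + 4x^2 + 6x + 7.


Descartes' rule of signs:

For positive roots, count sign changes in f(x) = 3x^4 + 4x^3 + 4x^2 + 6x + 7:
Signs of coefficients: +, +, +, +, +
Number of sign changes: 0
Possible positive real roots: 0

For negative roots, examine f(-x) = 3x^4 - 4x^3 + 4x^2 - 6x + 7:
Signs of coefficients: +, -, +, -, +
Number of sign changes: 4
Possible negative real roots: 4, 2, 0

Positive roots: 0; Negative roots: 4 or 2 or 0


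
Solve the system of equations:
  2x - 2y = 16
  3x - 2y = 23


Using Cramer's rule:
Determinant D = (2)(-2) - (3)(-2) = -4 + 6 = 2
Dx = (16)(-2) - (23)(-2) = -32 + 46 = 14
Dy = (2)(23) - (3)(16) = 46 - 48 = -2
x = Dx/D = 14/2 = 7
y = Dy/D = -2/2 = -1

x = 7, y = -1


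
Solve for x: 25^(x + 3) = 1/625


Express both sides with the same base.
1/625 = 25^(-2)
Since the bases match, equate exponents: x + 3 = -2
So x = -2 - (3) = -5

x = -5


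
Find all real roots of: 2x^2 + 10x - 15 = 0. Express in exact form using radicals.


Using the quadratic formula: x = (-b ± sqrt(b^2 - 4ac)) / (2a)
Here a = 2, b = 10, c = -15
Discriminant = b^2 - 4ac = 10^2 - 4(2)(-15) = 100 + 120 = 220
Since discriminant = 220 > 0, there are two real roots.
x = (-10 ± 2*sqrt(55)) / 4
Simplifying: x = (-5 ± sqrt(55)) / 2
Numerically: x ≈ 1.2081 or x ≈ -6.2081

x = (-5 + sqrt(55)) / 2 or x = (-5 - sqrt(55)) / 2


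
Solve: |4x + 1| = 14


An absolute value equation |expr| = 14 gives two cases:
Case 1: 4x + 1 = 14
  4x = 13, so x = 13/4
Case 2: 4x + 1 = -14
  4x = -15, so x = -15/4

x = -15/4, x = 13/4


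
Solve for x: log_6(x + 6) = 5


Convert to exponential form: x + 6 = 6^5 = 7776
x = 7776 - 6 = 7770
Check: log_6(7770 + 6) = log_6(7776) = log_6(7776) = 5 ✓

x = 7770


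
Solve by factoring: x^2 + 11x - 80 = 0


We need two numbers that multiply to -80 and add to 11.
Those numbers are 16 and -5 (since 16 * (-5) = -80 and 16 + (-5) = 11).
So x^2 + 11x - 80 = (x + 16)(x - 5) = 0
Setting each factor to zero: x = -16 or x = 5

x = -16, x = 5


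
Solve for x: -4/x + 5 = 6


Subtract 5 from both sides: -4/x = 1
Multiply both sides by x: -4 = 1 * x
Divide by 1: x = -4

x = -4


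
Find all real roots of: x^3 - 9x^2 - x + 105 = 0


Let p(x) = x^3 - 9x^2 - x + 105. By the rational root theorem (leading coefficient 1), any rational root is an integer divisor of 105: try ±1, ±2, ... in turn.
Test x = 1: value = 96 ≠ 0.
Test x = -1: value = 96 ≠ 0.
Test x = 3: value = 48 ≠ 0.
Test x = -3: value = 0 ✓, so (x + 3) is a factor.
Synthetic division by (x + 3): bring down 1; 1(-3) - 9 = -12; (-12)(-3) - 1 = 35; 35(-3) + 105 = 0 → quotient x^2 - 12x + 35, remainder 0.
Solve the quadratic x^2 - 12x + 35 = 0: discriminant = (-12)^2 - 4(1)(35) = 144 - 140 = 4.
sqrt(4) = 2, so x = (12 ± 2)/2: x = 7 or x = 5.

x = -3, x = 5, x = 7


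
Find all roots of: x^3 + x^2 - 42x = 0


The constant term is 0, so x = 0 is a root. Factor out x:
  x^2 + x - 42 = 0
Solve the quadratic x^2 + x - 42 = 0: discriminant = 1^2 - 4(1)(-42) = 1 + 168 = 169.
sqrt(169) = 13, so x = (-1 ± 13)/2: x = 6 or x = -7.
Collecting all roots found:

x = -7, x = 0, x = 6


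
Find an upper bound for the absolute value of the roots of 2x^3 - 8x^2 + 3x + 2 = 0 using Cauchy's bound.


Cauchy's bound: all roots r satisfy |r| <= 1 + max(|a_i/a_n|) for i = 0,...,n-1
where a_n is the leading coefficient.

Coefficients: [2, -8, 3, 2]
Leading coefficient a_n = 2
Ratios |a_i/a_n|: 4, 3/2, 1
Maximum ratio: 4
Cauchy's bound: |r| <= 1 + 4 = 5

Upper bound = 5


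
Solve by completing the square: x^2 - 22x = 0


Start: x^2 - 22x + 0 = 0
Move constant: x^2 - 22x = 0
Half of -22 is -11, squared is 121
Add 121 to both sides: x^2 - 22x + 121 = 121
(x - 11)^2 = 121
x - 11 = ±11
x = 11 + 11 = 22 or x = 11 - 11 = 0

x = 0, x = 22


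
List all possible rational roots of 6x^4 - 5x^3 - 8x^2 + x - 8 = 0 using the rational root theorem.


Rational root theorem: possible roots are ±p/q where:
  p divides the constant term (-8): p ∈ {1, 2, 4, 8}
  q divides the leading coefficient (6): q ∈ {1, 2, 3, 6}

All possible rational roots: -8, -4, -8/3, -2, -4/3, -1, -2/3, -1/2, -1/3, -1/6, 1/6, 1/3, 1/2, 2/3, 1, 4/3, 2, 8/3, 4, 8

-8, -4, -8/3, -2, -4/3, -1, -2/3, -1/2, -1/3, -1/6, 1/6, 1/3, 1/2, 2/3, 1, 4/3, 2, 8/3, 4, 8


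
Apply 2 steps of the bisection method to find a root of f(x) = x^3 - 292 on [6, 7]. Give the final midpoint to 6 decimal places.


f(x) = x^3 - 292
f(6) = -76 < 0
f(7) = 51 > 0

Step 1: midpoint = (6.000000 + 7.000000)/2 = 6.500000
  f(6.500000) = -17.375000
  f(mid) < 0, so root is in [6.500000, 7.000000]

Step 2: midpoint = (6.500000 + 7.000000)/2 = 6.750000
  f(6.750000) = 15.546875
  f(mid) > 0, so root is in [6.500000, 6.750000]

midpoint = 6.750000


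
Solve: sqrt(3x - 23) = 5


Square both sides: 3x - 23 = 5^2 = 25
3x = 25 + 23 = 48
x = 16
Check: sqrt(3*16 - 23) = sqrt(25) = 5 ✓

x = 16


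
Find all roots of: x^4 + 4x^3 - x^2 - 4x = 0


The constant term is 0, so x = 0 is a root. Factor out x:
  x^3 + 4x^2 - x - 4 = 0
Let p(x) = x^3 + 4x^2 - x - 4. By the rational root theorem (leading coefficient 1), any rational root is an integer divisor of 4: try ±1, ±2, ... in turn.
Test x = 1: value = 0 ✓, so (x - 1) is a factor.
Synthetic division by (x - 1): bring down 1; 1(1) + 4 = 5; 5(1) - 1 = 4; 4(1) - 4 = 0 → quotient x^2 + 5x + 4, remainder 0.
Solve the quadratic x^2 + 5x + 4 = 0: discriminant = 5^2 - 4(1)(4) = 25 - 16 = 9.
sqrt(9) = 3, so x = (-5 ± 3)/2: x = -1 or x = -4.
Collecting all roots found:

x = -4, x = -1, x = 0, x = 1


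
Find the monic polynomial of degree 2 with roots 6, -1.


A monic polynomial with roots 6, -1 is:
p(x) = (x - 6)(x + 1)
After multiplying by (x - 6): x - 6
After multiplying by (x + 1): x^2 - 5x - 6

x^2 - 5x - 6


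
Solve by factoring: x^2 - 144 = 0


We need two numbers that multiply to -144 and add to 0.
Those numbers are 12 and -12 (since 12 * (-12) = -144 and 12 + (-12) = 0).
So x^2 - 144 = (x + 12)(x - 12) = 0
Setting each factor to zero: x = -12 or x = 12

x = -12, x = 12


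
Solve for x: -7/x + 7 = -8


Subtract 7 from both sides: -7/x = -15
Multiply both sides by x: -7 = -15 * x
Divide by -15: x = 7/15

x = 7/15


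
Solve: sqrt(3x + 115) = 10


Square both sides: 3x + 115 = 10^2 = 100
3x = 100 - 115 = -15
x = -5
Check: sqrt(3*(-5) + 115) = sqrt(100) = 10 ✓

x = -5


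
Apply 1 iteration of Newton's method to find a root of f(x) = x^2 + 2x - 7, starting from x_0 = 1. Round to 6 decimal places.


Newton's method: x_(n+1) = x_n - f(x_n)/f'(x_n)
f(x) = x^2 + 2x - 7
f'(x) = 2x + 2

Iteration 1:
  f(1.000000) = -4.000000
  f'(1.000000) = 4.000000
  x_1 = 1.000000 - (-4.000000)/(4.000000) = 2.000000

x_1 = 2.000000


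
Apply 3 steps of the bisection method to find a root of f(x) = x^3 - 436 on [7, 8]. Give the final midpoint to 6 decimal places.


f(x) = x^3 - 436
f(7) = -93 < 0
f(8) = 76 > 0

Step 1: midpoint = (7.000000 + 8.000000)/2 = 7.500000
  f(7.500000) = -14.125000
  f(mid) < 0, so root is in [7.500000, 8.000000]

Step 2: midpoint = (7.500000 + 8.000000)/2 = 7.750000
  f(7.750000) = 29.484375
  f(mid) > 0, so root is in [7.500000, 7.750000]

Step 3: midpoint = (7.500000 + 7.750000)/2 = 7.625000
  f(7.625000) = 7.322266
  f(mid) > 0, so root is in [7.500000, 7.625000]

midpoint = 7.625000


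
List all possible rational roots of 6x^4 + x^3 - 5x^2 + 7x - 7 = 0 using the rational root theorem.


Rational root theorem: possible roots are ±p/q where:
  p divides the constant term (-7): p ∈ {1, 7}
  q divides the leading coefficient (6): q ∈ {1, 2, 3, 6}

All possible rational roots: -7, -7/2, -7/3, -7/6, -1, -1/2, -1/3, -1/6, 1/6, 1/3, 1/2, 1, 7/6, 7/3, 7/2, 7

-7, -7/2, -7/3, -7/6, -1, -1/2, -1/3, -1/6, 1/6, 1/3, 1/2, 1, 7/6, 7/3, 7/2, 7


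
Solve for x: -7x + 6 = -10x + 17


Starting with: -7x + 6 = -10x + 17
Move all x terms to left: (-7 + 10)x = 17 - 6
Simplify: 3x = 11
Divide both sides by 3: x = 11/3

x = 11/3
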